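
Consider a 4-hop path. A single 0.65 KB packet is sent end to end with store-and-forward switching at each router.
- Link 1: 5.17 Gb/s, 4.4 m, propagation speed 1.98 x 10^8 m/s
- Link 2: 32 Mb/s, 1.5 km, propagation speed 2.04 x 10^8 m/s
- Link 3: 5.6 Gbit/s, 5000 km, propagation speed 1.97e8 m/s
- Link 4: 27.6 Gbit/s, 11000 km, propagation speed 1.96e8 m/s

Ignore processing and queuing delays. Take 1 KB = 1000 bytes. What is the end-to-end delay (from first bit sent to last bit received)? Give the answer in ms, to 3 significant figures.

81.7 ms

L = 5200 bits.
Transmission delays (L/R per hop): 0.0010058, 0.1625, 0.000928571, 0.000188406 ms; sum = 0.164623 ms.
Propagation delays (d/s per hop): 2.22222e-05, 0.00735294, 25.3807, 56.1224 ms; sum = 81.5105 ms.
End-to-end = 81.7 ms.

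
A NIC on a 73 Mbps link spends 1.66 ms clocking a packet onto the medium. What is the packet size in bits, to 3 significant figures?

L = R × t_tx = 73000000 b/s × 0.00166 s = 121180 bits.

121000 bits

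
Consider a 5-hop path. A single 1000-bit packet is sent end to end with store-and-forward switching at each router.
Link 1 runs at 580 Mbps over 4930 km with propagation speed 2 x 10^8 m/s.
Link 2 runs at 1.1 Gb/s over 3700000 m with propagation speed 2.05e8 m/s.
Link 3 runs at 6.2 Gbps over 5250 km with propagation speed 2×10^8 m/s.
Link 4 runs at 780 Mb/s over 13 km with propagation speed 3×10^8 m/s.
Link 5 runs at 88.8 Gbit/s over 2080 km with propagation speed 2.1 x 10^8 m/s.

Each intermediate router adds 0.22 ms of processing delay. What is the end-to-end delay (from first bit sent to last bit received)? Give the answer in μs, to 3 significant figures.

Transmission delays (L/R per hop): 1.72414, 0.909091, 0.16129, 1.28205, 0.0112613 μs; sum = 4.08783 μs.
Propagation delays (d/s per hop): 24650, 18048.8, 26250, 43.3333, 9904.76 μs; sum = 78896.9 μs.
Processing at 4 router(s): 4 × 0.22 ms = 880 μs.
End-to-end = 79800 μs.

79800 μs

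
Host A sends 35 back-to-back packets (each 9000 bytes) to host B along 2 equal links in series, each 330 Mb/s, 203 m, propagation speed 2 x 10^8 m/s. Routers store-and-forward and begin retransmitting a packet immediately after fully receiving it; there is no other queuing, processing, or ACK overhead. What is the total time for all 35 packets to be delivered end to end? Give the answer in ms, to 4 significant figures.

Per-hop transmission t_tx = L/R = 72000/330000000 = 0.218182 ms.
Per-hop propagation t_prop = 203/200000000 = 0.001015 ms.
Pipeline fill: first packet needs 2·t_tx to clear all hops; remaining 34 packets each add one t_tx.
Total = (2+35-1)·t_tx + 2·t_prop = 36·0.218182 + 2·0.001015 = 7.857 ms.

7.857 ms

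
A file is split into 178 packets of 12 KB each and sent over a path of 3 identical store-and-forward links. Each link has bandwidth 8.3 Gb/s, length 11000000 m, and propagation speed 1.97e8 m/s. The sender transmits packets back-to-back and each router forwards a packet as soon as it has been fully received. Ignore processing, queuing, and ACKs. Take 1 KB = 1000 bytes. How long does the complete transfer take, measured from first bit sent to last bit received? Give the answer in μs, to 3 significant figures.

170000 μs

Per-hop transmission t_tx = L/R = 96000/8.3e+09 = 11.5663 μs.
Per-hop propagation t_prop = 11000000/197000000 = 55837.6 μs.
Pipeline fill: first packet needs 3·t_tx to clear all hops; remaining 177 packets each add one t_tx.
Total = (3+178-1)·t_tx + 3·t_prop = 180·11.5663 + 3·55837.6 = 170000 μs.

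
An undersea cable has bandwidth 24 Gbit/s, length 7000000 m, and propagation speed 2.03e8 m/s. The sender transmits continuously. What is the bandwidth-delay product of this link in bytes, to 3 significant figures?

103000000 bytes

Propagation delay = 7000000 / 2.03e+08 = 0.0344828 s.
BDP = R × t_prop = 24000000000 × 0.0344828 = 827586000 bits.
In bytes: 827586000/8 = 103000000 bytes.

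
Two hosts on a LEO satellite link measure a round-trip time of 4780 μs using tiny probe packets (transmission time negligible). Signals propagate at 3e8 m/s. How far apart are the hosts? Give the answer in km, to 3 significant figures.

717 km

One-way propagation = RTT/2 = 2390 μs.
d = s × t = 300000000 × 0.00239 = 717 km.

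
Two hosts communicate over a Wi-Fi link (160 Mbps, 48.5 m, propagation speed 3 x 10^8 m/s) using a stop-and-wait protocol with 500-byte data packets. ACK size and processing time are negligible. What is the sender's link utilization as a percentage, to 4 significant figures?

98.72 %

t_tx = L/R = 4000/160000000 = 2.5e-05 s.
t_prop = 48.5/300000000 = 1.61667e-07 s; RTT = 3.23333e-07 s.
Cycle = t_tx + RTT = 2.53233e-05 s.
Utilization = t_tx / cycle = 2.5e-05/2.53233e-05 = 98.72 %.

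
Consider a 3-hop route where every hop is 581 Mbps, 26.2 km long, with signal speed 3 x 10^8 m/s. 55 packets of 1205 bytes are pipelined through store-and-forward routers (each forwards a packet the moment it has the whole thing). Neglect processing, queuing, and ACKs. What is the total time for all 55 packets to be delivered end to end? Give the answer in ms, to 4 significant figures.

1.208 ms

Per-hop transmission t_tx = L/R = 9640/581000000 = 0.0165921 ms.
Per-hop propagation t_prop = 26200/300000000 = 0.0873333 ms.
Pipeline fill: first packet needs 3·t_tx to clear all hops; remaining 54 packets each add one t_tx.
Total = (3+55-1)·t_tx + 3·t_prop = 57·0.0165921 + 3·0.0873333 = 1.208 ms.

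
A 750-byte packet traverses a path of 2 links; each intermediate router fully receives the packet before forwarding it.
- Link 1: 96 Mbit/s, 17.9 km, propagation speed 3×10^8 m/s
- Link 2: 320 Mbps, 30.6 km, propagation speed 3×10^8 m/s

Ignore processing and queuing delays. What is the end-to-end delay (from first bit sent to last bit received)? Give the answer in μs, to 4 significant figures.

242.9 μs

L = 750 × 8 = 6000 bits.
Transmission delays (L/R per hop): 62.5, 18.75 μs; sum = 81.25 μs.
Propagation delays (d/s per hop): 59.6667, 102 μs; sum = 161.667 μs.
End-to-end = 242.9 μs.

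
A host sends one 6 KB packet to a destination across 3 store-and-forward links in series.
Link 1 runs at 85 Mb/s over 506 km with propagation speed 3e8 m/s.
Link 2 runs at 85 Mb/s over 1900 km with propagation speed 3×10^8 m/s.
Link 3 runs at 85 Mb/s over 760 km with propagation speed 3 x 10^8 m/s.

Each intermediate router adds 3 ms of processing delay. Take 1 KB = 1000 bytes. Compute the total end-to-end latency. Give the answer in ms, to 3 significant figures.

L = 48000 bits.
Transmission delay per hop = L/R = 48000/85000000 = 0.564706 ms; 3 hops → 1.69412 ms.
Propagation delays (d/s per hop): 1.68667, 6.33333, 2.53333 ms; sum = 10.5533 ms.
Processing at 2 router(s): 2 × 3 ms = 6 ms.
End-to-end = 18.2 ms.

18.2 ms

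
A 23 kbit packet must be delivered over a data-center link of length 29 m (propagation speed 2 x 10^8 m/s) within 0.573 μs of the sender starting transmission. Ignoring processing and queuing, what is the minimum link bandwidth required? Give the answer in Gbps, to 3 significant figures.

Propagation delay = 29 / 200000000 = 0.145 μs.
Transmission budget = 0.573 − 0.145 = 0.428 μs.
R ≥ L / t_tx = 23000 bits / 4.28e-07 s = 53.7 Gbps.

53.7 Gbps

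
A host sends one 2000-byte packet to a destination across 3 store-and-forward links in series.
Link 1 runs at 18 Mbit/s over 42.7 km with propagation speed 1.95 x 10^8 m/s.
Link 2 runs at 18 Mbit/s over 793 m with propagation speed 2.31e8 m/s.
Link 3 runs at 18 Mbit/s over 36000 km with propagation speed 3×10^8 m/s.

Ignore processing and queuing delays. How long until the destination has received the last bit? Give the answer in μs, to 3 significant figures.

L = 2000 × 8 = 16000 bits.
Transmission delay per hop = L/R = 16000/18000000 = 888.889 μs; 3 hops → 2666.67 μs.
Propagation delays (d/s per hop): 218.974, 3.4329, 120000 μs; sum = 120222 μs.
End-to-end = 123000 μs.

123000 μs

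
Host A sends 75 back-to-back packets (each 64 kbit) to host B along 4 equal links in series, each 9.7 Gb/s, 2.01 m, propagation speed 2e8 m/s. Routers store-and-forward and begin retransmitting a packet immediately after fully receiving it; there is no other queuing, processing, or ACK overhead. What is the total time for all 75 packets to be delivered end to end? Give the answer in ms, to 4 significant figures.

Per-hop transmission t_tx = L/R = 64000/9700000000 = 0.00659794 ms.
Per-hop propagation t_prop = 2.01/200000000 = 1.005e-05 ms.
Pipeline fill: first packet needs 4·t_tx to clear all hops; remaining 74 packets each add one t_tx.
Total = (4+75-1)·t_tx + 4·t_prop = 78·0.00659794 + 4·1.005e-05 = 0.5147 ms.

0.5147 ms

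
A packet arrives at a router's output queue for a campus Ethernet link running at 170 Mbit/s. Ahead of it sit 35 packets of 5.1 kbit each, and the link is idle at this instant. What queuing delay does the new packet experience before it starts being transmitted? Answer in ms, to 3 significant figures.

Each queued packet: L/R = 5100/170000000 = 0.03 ms.
35 queued → 1.05 ms.
Queuing delay = 1.05 ms.

1.05 ms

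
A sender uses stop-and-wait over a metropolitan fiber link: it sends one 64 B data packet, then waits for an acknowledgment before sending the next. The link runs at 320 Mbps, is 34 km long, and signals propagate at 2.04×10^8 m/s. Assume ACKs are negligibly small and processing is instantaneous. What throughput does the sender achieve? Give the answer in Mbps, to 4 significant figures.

t_tx = L/R = 512/320000000 = 1.6e-06 s.
t_prop = 34000/204000000 = 0.000166667 s; RTT = 0.000333333 s.
Cycle = t_tx + RTT = 0.000334933 s.
Throughput = L / cycle = 512 / 0.000334933 = 1.529 Mbps.

1.529 Mbps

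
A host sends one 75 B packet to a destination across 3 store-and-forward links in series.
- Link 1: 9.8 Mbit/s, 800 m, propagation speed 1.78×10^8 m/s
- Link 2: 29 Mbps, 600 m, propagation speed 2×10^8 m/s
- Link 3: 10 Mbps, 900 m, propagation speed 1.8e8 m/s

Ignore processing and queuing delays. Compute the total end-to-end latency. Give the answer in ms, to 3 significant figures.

L = 75 × 8 = 600 bits.
Transmission delays (L/R per hop): 0.0612245, 0.0206897, 0.06 ms; sum = 0.141914 ms.
Propagation delays (d/s per hop): 0.00449438, 0.003, 0.005 ms; sum = 0.0124944 ms.
End-to-end = 0.154 ms.

0.154 ms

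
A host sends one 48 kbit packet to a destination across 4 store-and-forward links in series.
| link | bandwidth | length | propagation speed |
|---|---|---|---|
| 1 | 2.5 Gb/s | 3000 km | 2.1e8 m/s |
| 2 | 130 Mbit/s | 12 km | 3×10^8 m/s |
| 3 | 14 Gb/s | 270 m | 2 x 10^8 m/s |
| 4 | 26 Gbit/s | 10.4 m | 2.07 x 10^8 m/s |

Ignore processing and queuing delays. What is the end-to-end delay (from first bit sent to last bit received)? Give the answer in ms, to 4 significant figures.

14.72 ms

L = 48000 bits.
Transmission delays (L/R per hop): 0.0192, 0.369231, 0.00342857, 0.00184615 ms; sum = 0.393705 ms.
Propagation delays (d/s per hop): 14.2857, 0.04, 0.00135, 5.02415e-05 ms; sum = 14.3271 ms.
End-to-end = 14.72 ms.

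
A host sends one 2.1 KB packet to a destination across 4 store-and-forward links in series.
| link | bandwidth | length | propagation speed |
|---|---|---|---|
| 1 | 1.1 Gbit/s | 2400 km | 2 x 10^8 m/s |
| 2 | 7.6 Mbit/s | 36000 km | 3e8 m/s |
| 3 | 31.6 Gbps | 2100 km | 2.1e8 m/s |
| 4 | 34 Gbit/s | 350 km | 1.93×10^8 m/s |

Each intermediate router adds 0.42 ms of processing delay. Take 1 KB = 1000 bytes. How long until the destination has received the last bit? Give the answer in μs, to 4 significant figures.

147300 μs

L = 16800 bits.
Transmission delays (L/R per hop): 15.2727, 2210.53, 0.531646, 0.494118 μs; sum = 2226.82 μs.
Propagation delays (d/s per hop): 12000, 120000, 10000, 1813.47 μs; sum = 143813 μs.
Processing at 3 router(s): 3 × 0.42 ms = 1260 μs.
End-to-end = 147300 μs.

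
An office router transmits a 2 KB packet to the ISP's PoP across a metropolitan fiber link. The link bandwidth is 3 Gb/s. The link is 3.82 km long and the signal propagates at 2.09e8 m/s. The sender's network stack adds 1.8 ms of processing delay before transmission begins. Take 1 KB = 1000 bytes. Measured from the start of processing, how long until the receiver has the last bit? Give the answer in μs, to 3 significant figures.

1820 μs

L = 16000 bits.
Transmission delay = L/R = 16000 / 3000000000 = 5.33333 μs.
Propagation delay = d/s = 3820 m / 209000000 m/s = 18.2775 μs.
Plus processing delay 1.8 ms = 1800 μs.
Total = 1820 μs.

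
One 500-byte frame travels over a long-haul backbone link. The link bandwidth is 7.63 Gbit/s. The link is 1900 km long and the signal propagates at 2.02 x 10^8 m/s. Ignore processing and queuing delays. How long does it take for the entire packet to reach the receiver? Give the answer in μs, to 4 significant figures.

L = 500 × 8 = 4000 bits.
Transmission delay = L/R = 4000 / 7630000000 = 0.524246 μs.
Propagation delay = d/s = 1900000 m / 202000000 m/s = 9405.94 μs.
Total = 9406 μs.

9406 μs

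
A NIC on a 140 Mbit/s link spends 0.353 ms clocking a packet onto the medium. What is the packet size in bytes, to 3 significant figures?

L = R × t_tx = 140000000 b/s × 0.000353 s = 49420 bits.
In bytes: 49420 / 8 = 6180 bytes.

6180 bytes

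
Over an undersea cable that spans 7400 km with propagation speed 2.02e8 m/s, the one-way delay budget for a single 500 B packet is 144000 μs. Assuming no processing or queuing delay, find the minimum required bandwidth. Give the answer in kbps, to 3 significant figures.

37.3 kbps

L = 4000 bits.
Propagation delay = 7400000 / 202000000 = 36633.7 μs.
Transmission budget = 144000 − 36633.7 = 107366 μs.
R ≥ L / t_tx = 4000 bits / 0.107366 s = 37.3 kbps.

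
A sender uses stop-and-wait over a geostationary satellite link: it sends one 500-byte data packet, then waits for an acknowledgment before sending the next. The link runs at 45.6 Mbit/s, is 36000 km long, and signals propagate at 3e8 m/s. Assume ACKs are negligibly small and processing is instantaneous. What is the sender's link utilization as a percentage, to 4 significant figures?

t_tx = L/R = 4000/45600000 = 8.77193e-05 s.
t_prop = 36000000/300000000 = 0.12 s; RTT = 0.24 s.
Cycle = t_tx + RTT = 0.240088 s.
Utilization = t_tx / cycle = 8.77193e-05/0.240088 = 0.03654 %.

0.03654 %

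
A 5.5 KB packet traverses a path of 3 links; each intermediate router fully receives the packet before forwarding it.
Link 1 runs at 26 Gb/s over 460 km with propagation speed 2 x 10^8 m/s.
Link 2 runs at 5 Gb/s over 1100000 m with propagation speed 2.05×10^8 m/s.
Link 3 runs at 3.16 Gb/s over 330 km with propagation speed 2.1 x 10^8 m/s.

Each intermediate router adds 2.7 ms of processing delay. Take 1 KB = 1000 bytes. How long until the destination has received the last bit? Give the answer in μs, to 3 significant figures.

14700 μs

L = 44000 bits.
Transmission delays (L/R per hop): 1.69231, 8.8, 13.9241 μs; sum = 24.4164 μs.
Propagation delays (d/s per hop): 2300, 5365.85, 1571.43 μs; sum = 9237.28 μs.
Processing at 2 router(s): 2 × 2.7 ms = 5400 μs.
End-to-end = 14700 μs.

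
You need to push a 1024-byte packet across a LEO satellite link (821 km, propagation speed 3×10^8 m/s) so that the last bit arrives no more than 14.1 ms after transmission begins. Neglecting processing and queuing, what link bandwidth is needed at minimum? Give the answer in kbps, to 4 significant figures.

L = 8192 bits.
Propagation delay = 821000 / 300000000 = 2.73667 ms.
Transmission budget = 14.1 − 2.73667 = 11.3633 ms.
R ≥ L / t_tx = 8192 bits / 0.0113633 s = 720.9 kbps.

720.9 kbps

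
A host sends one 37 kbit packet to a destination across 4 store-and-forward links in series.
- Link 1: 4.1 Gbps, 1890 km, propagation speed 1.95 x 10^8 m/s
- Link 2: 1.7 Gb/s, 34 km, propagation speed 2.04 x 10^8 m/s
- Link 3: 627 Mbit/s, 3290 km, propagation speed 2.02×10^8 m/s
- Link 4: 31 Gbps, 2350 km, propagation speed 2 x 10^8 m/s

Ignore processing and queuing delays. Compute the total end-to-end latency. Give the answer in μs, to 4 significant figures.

37990 μs

L = 37000 bits.
Transmission delays (L/R per hop): 9.02439, 21.7647, 59.0112, 1.19355 μs; sum = 90.9938 μs.
Propagation delays (d/s per hop): 9692.31, 166.667, 16287.1, 11750 μs; sum = 37896.1 μs.
End-to-end = 37990 μs.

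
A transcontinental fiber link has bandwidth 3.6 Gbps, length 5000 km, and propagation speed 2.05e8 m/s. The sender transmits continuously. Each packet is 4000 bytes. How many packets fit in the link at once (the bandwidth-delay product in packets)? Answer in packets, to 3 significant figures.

Propagation delay = 5000000 / 2.05e+08 = 0.0243902 s.
BDP = R × t_prop = 3600000000 × 0.0243902 = 87804900 bits.
In packets of 32000 bits: 2740 packets.

2740 packets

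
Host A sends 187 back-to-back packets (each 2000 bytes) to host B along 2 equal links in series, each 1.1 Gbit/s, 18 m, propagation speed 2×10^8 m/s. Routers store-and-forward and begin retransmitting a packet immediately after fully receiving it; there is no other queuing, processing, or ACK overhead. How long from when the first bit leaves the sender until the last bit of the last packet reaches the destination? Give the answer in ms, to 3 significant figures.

Per-hop transmission t_tx = L/R = 16000/1100000000 = 0.0145455 ms.
Per-hop propagation t_prop = 18/200000000 = 9e-05 ms.
Pipeline fill: first packet needs 2·t_tx to clear all hops; remaining 186 packets each add one t_tx.
Total = (2+187-1)·t_tx + 2·t_prop = 188·0.0145455 + 2·9e-05 = 2.73 ms.

2.73 ms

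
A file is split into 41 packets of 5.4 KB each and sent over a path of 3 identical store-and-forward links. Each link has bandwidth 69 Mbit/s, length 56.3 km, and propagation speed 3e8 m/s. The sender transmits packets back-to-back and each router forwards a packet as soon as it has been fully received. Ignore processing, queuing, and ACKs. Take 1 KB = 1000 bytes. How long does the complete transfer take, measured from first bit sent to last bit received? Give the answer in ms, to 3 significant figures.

27.5 ms

Per-hop transmission t_tx = L/R = 43200/69000000 = 0.626087 ms.
Per-hop propagation t_prop = 56300/300000000 = 0.187667 ms.
Pipeline fill: first packet needs 3·t_tx to clear all hops; remaining 40 packets each add one t_tx.
Total = (3+41-1)·t_tx + 3·t_prop = 43·0.626087 + 3·0.187667 = 27.5 ms.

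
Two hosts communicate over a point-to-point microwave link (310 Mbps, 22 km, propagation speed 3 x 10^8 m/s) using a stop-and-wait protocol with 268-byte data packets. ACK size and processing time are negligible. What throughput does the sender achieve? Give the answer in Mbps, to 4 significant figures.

t_tx = L/R = 2144/310000000 = 6.91613e-06 s.
t_prop = 22000/300000000 = 7.33333e-05 s; RTT = 0.000146667 s.
Cycle = t_tx + RTT = 0.000153583 s.
Throughput = L / cycle = 2144 / 0.000153583 = 13.96 Mbps.

13.96 Mbps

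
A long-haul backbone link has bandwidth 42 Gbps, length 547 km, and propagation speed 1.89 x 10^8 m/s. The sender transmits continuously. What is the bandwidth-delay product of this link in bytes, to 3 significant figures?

Propagation delay = 547000 / 189000000 = 0.00289418 s.
BDP = R × t_prop = 42000000000 × 0.00289418 = 121556000 bits.
In bytes: 121556000/8 = 15200000 bytes.

15200000 bytes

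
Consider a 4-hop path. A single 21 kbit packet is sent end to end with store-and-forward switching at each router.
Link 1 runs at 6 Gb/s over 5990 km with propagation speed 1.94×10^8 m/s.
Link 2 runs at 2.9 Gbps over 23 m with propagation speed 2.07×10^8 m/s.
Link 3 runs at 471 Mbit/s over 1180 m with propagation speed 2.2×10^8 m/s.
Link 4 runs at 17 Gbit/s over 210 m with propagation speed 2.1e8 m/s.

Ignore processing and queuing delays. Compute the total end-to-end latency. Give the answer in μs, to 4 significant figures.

30940 μs

L = 21000 bits.
Transmission delays (L/R per hop): 3.5, 7.24138, 44.586, 1.23529 μs; sum = 56.5627 μs.
Propagation delays (d/s per hop): 30876.3, 0.111111, 5.36364, 1 μs; sum = 30882.8 μs.
End-to-end = 30940 μs.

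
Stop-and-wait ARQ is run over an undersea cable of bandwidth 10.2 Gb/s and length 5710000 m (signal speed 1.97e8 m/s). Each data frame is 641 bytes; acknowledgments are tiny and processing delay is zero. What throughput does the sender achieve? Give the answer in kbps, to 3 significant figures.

t_tx = L/R = 5128/10200000000 = 5.02745e-07 s.
t_prop = 5710000/197000000 = 0.0289848 s; RTT = 0.0579695 s.
Cycle = t_tx + RTT = 0.05797 s.
Throughput = L / cycle = 5128 / 0.05797 = 88.5 kbps.

88.5 kbps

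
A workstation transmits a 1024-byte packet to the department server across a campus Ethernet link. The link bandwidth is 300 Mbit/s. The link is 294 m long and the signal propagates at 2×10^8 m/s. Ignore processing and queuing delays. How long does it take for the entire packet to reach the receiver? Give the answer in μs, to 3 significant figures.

L = 1024 × 8 = 8192 bits.
Transmission delay = L/R = 8192 / 300000000 = 27.3067 μs.
Propagation delay = d/s = 294 m / 200000000 m/s = 1.47 μs.
Total = 28.8 μs.

28.8 μs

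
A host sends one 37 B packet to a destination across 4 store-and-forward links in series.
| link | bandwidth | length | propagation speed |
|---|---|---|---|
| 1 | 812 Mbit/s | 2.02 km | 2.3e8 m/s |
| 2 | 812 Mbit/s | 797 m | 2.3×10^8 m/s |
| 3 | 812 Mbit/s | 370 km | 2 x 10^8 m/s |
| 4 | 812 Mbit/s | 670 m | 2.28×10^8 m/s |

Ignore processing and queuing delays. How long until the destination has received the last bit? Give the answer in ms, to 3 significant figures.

1.87 ms

L = 37 × 8 = 296 bits.
Transmission delay per hop = L/R = 296/812000000 = 0.000364532 ms; 4 hops → 0.00145813 ms.
Propagation delays (d/s per hop): 0.00878261, 0.00346522, 1.85, 0.0029386 ms; sum = 1.86519 ms.
End-to-end = 1.87 ms.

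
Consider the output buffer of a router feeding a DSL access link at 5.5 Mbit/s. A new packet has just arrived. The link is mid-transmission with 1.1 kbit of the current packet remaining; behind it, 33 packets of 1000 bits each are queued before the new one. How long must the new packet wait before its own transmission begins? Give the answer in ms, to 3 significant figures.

6.20 ms

Each queued packet: L/R = 1000/5500000 = 0.181818 ms.
33 queued → 6 ms.
Plus remaining 1100 bits of current packet: 0.2 ms.
Queuing delay = 6.20 ms.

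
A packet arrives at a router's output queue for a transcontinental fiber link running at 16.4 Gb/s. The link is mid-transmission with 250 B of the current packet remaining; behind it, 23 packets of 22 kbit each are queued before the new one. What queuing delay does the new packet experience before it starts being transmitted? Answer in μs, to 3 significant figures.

31.0 μs

Each queued packet: L/R = 22000/1.64e+10 = 1.34146 μs.
23 queued → 30.8537 μs.
Plus remaining 2000 bits of current packet: 0.121951 μs.
Queuing delay = 31.0 μs.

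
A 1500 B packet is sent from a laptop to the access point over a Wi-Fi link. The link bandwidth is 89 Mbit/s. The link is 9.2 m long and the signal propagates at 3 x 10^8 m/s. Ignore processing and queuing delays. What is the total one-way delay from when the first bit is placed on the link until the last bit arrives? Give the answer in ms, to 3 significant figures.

L = 1500 × 8 = 12000 bits.
Transmission delay = L/R = 12000 / 89000000 = 0.134831 ms.
Propagation delay = d/s = 9.2 m / 300000000 m/s = 3.06667e-05 ms.
Total = 0.135 ms.

0.135 ms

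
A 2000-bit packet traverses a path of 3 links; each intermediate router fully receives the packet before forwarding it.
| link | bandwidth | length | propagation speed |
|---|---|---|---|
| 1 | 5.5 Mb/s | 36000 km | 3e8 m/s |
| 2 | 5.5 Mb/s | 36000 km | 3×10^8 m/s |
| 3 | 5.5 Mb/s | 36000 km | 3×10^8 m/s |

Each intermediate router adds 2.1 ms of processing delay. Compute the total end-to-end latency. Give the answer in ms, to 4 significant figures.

365.3 ms

Transmission delay per hop = L/R = 2000/5500000 = 0.363636 ms; 3 hops → 1.09091 ms.
Propagation delays (d/s per hop): 120, 120, 120 ms; sum = 360 ms.
Processing at 2 router(s): 2 × 2.1 ms = 4.2 ms.
End-to-end = 365.3 ms.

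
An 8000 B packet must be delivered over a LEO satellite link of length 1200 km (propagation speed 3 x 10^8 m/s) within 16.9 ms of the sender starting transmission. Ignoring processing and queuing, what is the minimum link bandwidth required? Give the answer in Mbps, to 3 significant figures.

4.96 Mbps

L = 64000 bits.
Propagation delay = 1200000 / 300000000 = 4 ms.
Transmission budget = 16.9 − 4 = 12.9 ms.
R ≥ L / t_tx = 64000 bits / 0.0129 s = 4.96 Mbps.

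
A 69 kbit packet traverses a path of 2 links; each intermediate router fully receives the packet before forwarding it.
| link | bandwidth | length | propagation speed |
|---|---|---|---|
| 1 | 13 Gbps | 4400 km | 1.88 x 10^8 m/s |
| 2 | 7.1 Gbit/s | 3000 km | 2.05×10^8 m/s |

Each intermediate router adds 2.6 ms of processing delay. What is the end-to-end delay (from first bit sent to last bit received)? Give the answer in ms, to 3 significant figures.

L = 69000 bits.
Transmission delays (L/R per hop): 0.00530769, 0.00971831 ms; sum = 0.015026 ms.
Propagation delays (d/s per hop): 23.4043, 14.6341 ms; sum = 38.0384 ms.
Processing at 1 router(s): 1 × 2.6 ms = 2.6 ms.
End-to-end = 40.7 ms.

40.7 ms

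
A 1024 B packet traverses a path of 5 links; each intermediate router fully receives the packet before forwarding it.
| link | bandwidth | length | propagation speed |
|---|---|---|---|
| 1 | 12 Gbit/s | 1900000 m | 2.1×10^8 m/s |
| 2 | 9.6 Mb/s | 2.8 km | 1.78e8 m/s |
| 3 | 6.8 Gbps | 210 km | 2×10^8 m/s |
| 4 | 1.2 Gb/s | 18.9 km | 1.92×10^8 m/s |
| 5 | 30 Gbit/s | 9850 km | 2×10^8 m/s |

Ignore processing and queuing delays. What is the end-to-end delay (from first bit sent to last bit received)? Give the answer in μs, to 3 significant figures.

L = 1024 × 8 = 8192 bits.
Transmission delays (L/R per hop): 0.682667, 853.333, 1.20471, 6.82667, 0.273067 μs; sum = 862.32 μs.
Propagation delays (d/s per hop): 9047.62, 15.7303, 1050, 98.4375, 49250 μs; sum = 59461.8 μs.
End-to-end = 60300 μs.

60300 μs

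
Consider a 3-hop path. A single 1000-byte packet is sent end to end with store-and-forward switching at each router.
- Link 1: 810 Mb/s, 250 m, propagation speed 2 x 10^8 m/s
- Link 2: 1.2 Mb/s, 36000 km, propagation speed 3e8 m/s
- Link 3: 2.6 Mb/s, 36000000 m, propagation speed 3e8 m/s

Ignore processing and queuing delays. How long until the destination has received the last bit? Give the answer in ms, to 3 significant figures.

L = 1000 × 8 = 8000 bits.
Transmission delays (L/R per hop): 0.00987654, 6.66667, 3.07692 ms; sum = 9.75347 ms.
Propagation delays (d/s per hop): 0.00125, 120, 120 ms; sum = 240.001 ms.
End-to-end = 250 ms.

250 ms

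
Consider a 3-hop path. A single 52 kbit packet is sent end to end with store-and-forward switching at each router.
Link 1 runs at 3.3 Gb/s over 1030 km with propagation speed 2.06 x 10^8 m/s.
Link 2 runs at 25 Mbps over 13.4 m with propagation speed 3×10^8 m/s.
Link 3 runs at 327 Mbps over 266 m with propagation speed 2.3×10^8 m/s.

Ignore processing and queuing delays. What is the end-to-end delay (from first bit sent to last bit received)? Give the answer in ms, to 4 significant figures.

L = 52000 bits.
Transmission delays (L/R per hop): 0.0157576, 2.08, 0.159021 ms; sum = 2.25478 ms.
Propagation delays (d/s per hop): 5, 4.46667e-05, 0.00115652 ms; sum = 5.0012 ms.
End-to-end = 7.256 ms.

7.256 ms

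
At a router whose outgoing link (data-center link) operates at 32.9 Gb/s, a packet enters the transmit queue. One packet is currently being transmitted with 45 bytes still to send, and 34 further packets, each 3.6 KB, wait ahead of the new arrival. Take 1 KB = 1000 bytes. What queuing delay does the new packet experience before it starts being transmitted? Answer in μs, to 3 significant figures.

29.8 μs

Each queued packet: L/R = 28800/32900000000 = 0.87538 μs.
34 queued → 29.7629 μs.
Plus remaining 360 bits of current packet: 0.0109422 μs.
Queuing delay = 29.8 μs.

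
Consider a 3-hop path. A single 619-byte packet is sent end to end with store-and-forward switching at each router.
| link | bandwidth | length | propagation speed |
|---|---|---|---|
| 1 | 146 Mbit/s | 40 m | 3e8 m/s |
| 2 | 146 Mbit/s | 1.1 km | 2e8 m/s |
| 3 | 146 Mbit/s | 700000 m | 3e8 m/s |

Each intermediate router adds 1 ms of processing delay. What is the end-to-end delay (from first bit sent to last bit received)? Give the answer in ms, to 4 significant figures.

4.441 ms

L = 619 × 8 = 4952 bits.
Transmission delay per hop = L/R = 4952/146000000 = 0.0339178 ms; 3 hops → 0.101753 ms.
Propagation delays (d/s per hop): 0.000133333, 0.0055, 2.33333 ms; sum = 2.33897 ms.
Processing at 2 router(s): 2 × 1 ms = 2 ms.
End-to-end = 4.441 ms.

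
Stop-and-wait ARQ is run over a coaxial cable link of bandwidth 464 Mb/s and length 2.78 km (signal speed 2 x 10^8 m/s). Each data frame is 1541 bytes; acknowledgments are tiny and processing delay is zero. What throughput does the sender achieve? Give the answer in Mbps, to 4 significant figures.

226.7 Mbps

t_tx = L/R = 12328/464000000 = 2.6569e-05 s.
t_prop = 2780/200000000 = 1.39e-05 s; RTT = 2.78e-05 s.
Cycle = t_tx + RTT = 5.4369e-05 s.
Throughput = L / cycle = 12328 / 5.4369e-05 = 226.7 Mbps.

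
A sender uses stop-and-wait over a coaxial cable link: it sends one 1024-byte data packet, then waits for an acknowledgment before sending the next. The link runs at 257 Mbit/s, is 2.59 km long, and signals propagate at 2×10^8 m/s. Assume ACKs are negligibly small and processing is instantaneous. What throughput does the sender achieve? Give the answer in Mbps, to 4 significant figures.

141.8 Mbps

t_tx = L/R = 8192/257000000 = 3.18755e-05 s.
t_prop = 2590/200000000 = 1.295e-05 s; RTT = 2.59e-05 s.
Cycle = t_tx + RTT = 5.77755e-05 s.
Throughput = L / cycle = 8192 / 5.77755e-05 = 141.8 Mbps.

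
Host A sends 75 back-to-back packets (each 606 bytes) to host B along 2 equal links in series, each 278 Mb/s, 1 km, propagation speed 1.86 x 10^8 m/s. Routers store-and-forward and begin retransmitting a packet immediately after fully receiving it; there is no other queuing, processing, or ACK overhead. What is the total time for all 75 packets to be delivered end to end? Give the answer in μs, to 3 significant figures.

Per-hop transmission t_tx = L/R = 4848/278000000 = 17.4388 μs.
Per-hop propagation t_prop = 1000/186000000 = 5.37634 μs.
Pipeline fill: first packet needs 2·t_tx to clear all hops; remaining 74 packets each add one t_tx.
Total = (2+75-1)·t_tx + 2·t_prop = 76·17.4388 + 2·5.37634 = 1340 μs.

1340 μs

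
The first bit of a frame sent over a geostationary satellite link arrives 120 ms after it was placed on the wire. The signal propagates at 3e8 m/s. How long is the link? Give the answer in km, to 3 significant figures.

d = s × t_prop = 300000000 × 0.12 = 36000 km.

36000 km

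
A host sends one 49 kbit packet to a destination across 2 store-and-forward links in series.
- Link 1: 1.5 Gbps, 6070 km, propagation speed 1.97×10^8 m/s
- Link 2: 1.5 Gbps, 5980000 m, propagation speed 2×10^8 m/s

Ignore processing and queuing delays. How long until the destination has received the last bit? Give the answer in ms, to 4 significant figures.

60.78 ms

L = 49000 bits.
Transmission delay per hop = L/R = 49000/1500000000 = 0.0326667 ms; 2 hops → 0.0653333 ms.
Propagation delays (d/s per hop): 30.8122, 29.9 ms; sum = 60.7122 ms.
End-to-end = 60.78 ms.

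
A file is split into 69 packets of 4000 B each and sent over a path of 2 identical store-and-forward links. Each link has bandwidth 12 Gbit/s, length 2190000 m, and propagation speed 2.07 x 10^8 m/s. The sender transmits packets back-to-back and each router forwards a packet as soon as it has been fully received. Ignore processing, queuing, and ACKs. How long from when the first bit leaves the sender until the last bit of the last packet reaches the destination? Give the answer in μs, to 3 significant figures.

21300 μs

Per-hop transmission t_tx = L/R = 32000/12000000000 = 2.66667 μs.
Per-hop propagation t_prop = 2190000/2.07e+08 = 10579.7 μs.
Pipeline fill: first packet needs 2·t_tx to clear all hops; remaining 68 packets each add one t_tx.
Total = (2+69-1)·t_tx + 2·t_prop = 70·2.66667 + 2·10579.7 = 21300 μs.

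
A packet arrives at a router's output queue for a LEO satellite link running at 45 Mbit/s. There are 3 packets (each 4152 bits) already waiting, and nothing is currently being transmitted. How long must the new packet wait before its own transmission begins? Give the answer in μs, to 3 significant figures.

Each queued packet: L/R = 4152/45000000 = 92.2667 μs.
3 queued → 276.8 μs.
Queuing delay = 277 μs.

277 μs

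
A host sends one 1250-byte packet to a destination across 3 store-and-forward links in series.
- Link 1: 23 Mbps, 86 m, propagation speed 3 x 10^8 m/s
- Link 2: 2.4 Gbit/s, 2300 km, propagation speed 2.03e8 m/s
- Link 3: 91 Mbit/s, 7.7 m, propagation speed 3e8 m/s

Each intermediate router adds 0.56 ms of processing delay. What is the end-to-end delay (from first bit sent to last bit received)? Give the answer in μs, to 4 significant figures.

13000 μs

L = 1250 × 8 = 10000 bits.
Transmission delays (L/R per hop): 434.783, 4.16667, 109.89 μs; sum = 548.839 μs.
Propagation delays (d/s per hop): 0.286667, 11330, 0.0256667 μs; sum = 11330.4 μs.
Processing at 2 router(s): 2 × 0.56 ms = 1120 μs.
End-to-end = 13000 μs.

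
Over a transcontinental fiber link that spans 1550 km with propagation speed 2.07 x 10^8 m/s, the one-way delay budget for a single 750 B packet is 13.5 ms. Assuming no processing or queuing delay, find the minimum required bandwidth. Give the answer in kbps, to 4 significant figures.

998.0 kbps

L = 6000 bits.
Propagation delay = 1550000 / 2.07e+08 = 7.48792 ms.
Transmission budget = 13.5 − 7.48792 = 6.01208 ms.
R ≥ L / t_tx = 6000 bits / 0.00601208 s = 998.0 kbps.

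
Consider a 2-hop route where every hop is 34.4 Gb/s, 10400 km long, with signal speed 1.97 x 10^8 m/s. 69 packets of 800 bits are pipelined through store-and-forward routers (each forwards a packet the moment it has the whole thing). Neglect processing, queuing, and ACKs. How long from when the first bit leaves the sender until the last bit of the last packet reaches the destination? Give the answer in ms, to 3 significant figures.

Per-hop transmission t_tx = L/R = 800/34400000000 = 2.32558e-05 ms.
Per-hop propagation t_prop = 10400000/197000000 = 52.7919 ms.
Pipeline fill: first packet needs 2·t_tx to clear all hops; remaining 68 packets each add one t_tx.
Total = (2+69-1)·t_tx + 2·t_prop = 70·2.32558e-05 + 2·52.7919 = 106 ms.

106 ms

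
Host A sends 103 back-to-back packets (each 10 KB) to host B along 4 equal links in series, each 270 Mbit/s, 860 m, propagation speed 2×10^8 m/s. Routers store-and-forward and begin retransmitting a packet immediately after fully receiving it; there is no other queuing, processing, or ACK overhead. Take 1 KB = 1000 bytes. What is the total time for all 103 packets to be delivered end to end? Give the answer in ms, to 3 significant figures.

Per-hop transmission t_tx = L/R = 80000/270000000 = 0.296296 ms.
Per-hop propagation t_prop = 860/200000000 = 0.0043 ms.
Pipeline fill: first packet needs 4·t_tx to clear all hops; remaining 102 packets each add one t_tx.
Total = (4+103-1)·t_tx + 4·t_prop = 106·0.296296 + 4·0.0043 = 31.4 ms.

31.4 ms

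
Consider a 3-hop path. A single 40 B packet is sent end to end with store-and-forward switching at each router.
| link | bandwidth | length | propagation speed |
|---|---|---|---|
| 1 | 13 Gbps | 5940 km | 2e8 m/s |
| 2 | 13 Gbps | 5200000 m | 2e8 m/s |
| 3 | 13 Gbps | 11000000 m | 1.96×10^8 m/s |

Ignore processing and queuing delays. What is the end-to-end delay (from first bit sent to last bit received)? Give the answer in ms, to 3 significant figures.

112 ms

L = 40 × 8 = 320 bits.
Transmission delay per hop = L/R = 320/13000000000 = 2.46154e-05 ms; 3 hops → 7.38462e-05 ms.
Propagation delays (d/s per hop): 29.7, 26, 56.1224 ms; sum = 111.822 ms.
End-to-end = 112 ms.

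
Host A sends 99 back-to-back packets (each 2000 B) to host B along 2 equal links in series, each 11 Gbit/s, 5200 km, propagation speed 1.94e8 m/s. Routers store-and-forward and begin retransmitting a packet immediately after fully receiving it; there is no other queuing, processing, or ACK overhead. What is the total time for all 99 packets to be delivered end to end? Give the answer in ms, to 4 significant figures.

53.75 ms

Per-hop transmission t_tx = L/R = 16000/11000000000 = 0.00145455 ms.
Per-hop propagation t_prop = 5200000/194000000 = 26.8041 ms.
Pipeline fill: first packet needs 2·t_tx to clear all hops; remaining 98 packets each add one t_tx.
Total = (2+99-1)·t_tx + 2·t_prop = 100·0.00145455 + 2·26.8041 = 53.75 ms.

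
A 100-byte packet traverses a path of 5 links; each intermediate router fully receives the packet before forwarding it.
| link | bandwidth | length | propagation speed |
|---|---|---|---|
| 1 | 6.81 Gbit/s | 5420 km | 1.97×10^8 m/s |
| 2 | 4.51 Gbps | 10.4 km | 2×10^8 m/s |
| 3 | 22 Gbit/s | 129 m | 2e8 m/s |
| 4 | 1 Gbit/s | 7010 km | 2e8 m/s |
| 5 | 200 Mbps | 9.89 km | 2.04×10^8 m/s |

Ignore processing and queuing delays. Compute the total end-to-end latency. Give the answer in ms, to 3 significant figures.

L = 100 × 8 = 800 bits.
Transmission delays (L/R per hop): 0.000117474, 0.000177384, 3.63636e-05, 0.0008, 0.004 ms; sum = 0.00513122 ms.
Propagation delays (d/s per hop): 27.5127, 0.052, 0.000645, 35.05, 0.0484804 ms; sum = 62.6638 ms.
End-to-end = 62.7 ms.

62.7 ms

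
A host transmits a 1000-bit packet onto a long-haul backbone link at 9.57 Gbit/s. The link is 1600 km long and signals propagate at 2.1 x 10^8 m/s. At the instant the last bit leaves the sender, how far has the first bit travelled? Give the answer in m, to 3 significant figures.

t_tx = L/R = 1000/9570000000 = 1.04493e-07 s.
Distance = s × t_tx = 210000000 × 1.04493e-07 = 21.9 m.

21.9 m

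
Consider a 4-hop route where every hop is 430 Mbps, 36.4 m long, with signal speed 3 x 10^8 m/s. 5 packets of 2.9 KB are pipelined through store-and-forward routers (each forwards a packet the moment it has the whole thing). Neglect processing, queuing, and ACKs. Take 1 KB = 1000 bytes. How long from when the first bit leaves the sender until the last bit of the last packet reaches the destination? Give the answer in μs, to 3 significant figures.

Per-hop transmission t_tx = L/R = 23200/430000000 = 53.9535 μs.
Per-hop propagation t_prop = 36.4/300000000 = 0.121333 μs.
Pipeline fill: first packet needs 4·t_tx to clear all hops; remaining 4 packets each add one t_tx.
Total = (4+5-1)·t_tx + 4·t_prop = 8·53.9535 + 4·0.121333 = 432 μs.

432 μs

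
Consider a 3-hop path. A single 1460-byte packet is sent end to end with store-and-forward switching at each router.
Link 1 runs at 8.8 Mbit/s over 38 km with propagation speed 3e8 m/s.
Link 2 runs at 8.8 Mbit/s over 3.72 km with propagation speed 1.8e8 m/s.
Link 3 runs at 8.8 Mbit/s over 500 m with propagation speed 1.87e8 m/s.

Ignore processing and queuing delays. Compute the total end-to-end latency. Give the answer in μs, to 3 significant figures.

L = 1460 × 8 = 11680 bits.
Transmission delay per hop = L/R = 11680/8800000 = 1327.27 μs; 3 hops → 3981.82 μs.
Propagation delays (d/s per hop): 126.667, 20.6667, 2.6738 μs; sum = 150.007 μs.
End-to-end = 4130 μs.

4130 μs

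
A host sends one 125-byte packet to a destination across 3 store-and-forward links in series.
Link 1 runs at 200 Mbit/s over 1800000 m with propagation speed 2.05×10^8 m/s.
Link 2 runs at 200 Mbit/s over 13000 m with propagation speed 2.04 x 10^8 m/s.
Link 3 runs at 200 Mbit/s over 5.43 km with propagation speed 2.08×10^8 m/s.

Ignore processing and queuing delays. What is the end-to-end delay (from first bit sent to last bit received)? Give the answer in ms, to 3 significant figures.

L = 125 × 8 = 1000 bits.
Transmission delay per hop = L/R = 1000/200000000 = 0.005 ms; 3 hops → 0.015 ms.
Propagation delays (d/s per hop): 8.78049, 0.0637255, 0.0261058 ms; sum = 8.87032 ms.
End-to-end = 8.89 ms.

8.89 ms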